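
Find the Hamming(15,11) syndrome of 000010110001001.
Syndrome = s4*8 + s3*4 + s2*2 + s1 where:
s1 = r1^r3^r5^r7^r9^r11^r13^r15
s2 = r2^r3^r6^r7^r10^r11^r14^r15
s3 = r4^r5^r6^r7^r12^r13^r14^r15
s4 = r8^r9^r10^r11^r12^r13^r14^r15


s1=1, s2=0, s3=0, s4=1

Syndrome = 9 (error at position 9)


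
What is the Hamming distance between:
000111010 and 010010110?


XOR: 010101100
Count of 1s: 4

4


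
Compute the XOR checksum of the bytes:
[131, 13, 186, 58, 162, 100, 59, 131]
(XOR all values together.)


XOR chain: 131 ^ 13 ^ 186 ^ 58 ^ 162 ^ 100 ^ 59 ^ 131 = 112

112


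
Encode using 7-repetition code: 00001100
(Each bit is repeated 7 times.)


Each bit -> 7 copies

00000000000000000000000000001111111111111100000000000000


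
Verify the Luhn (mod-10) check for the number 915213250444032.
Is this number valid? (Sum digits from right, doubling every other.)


Luhn sum = 58
58 mod 10 = 8

Invalid (Luhn sum mod 10 = 8)


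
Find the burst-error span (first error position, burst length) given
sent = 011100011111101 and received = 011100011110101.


XOR: 000000000001000

Burst at position 11, length 1


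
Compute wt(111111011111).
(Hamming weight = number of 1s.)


Counting 1s in 111111011111

11


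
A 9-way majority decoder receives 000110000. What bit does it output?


Ones: 2 out of 9
Threshold: 5

0 (2/9 voted 1)


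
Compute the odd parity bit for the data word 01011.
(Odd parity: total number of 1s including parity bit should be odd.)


Number of 1s in data: 3
Parity bit: 0

0


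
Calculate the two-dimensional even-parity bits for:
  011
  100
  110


Row parities: 010
Column parities: 001

Row P: 010, Col P: 001, Corner: 1


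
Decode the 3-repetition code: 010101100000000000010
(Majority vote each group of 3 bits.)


Groups: 010, 101, 100, 000, 000, 000, 010
Majority votes: 0100000

0100000


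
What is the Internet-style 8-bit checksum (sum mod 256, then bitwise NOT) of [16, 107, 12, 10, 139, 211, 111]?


Sum = 606 mod 256 = 94
Complement = 161

161


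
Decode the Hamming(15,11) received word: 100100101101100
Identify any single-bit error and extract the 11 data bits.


Syndrome = 0: no error detected

Data: 00011101100 (no errors)


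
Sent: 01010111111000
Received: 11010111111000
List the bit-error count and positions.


XOR: 10000000000000

1 error(s) at position(s): 0


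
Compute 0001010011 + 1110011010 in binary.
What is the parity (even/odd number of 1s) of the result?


0001010011 = 83
1110011010 = 922
Sum = 1005 = 1111101101
1s count = 8

even parity (8 ones in 1111101101)


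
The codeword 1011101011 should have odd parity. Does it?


Number of 1s: 7

Yes, parity is correct (7 ones)


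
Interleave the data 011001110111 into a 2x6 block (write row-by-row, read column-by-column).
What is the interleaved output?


Matrix:
  011001
  110111
Read columns: 011110010111

011110010111


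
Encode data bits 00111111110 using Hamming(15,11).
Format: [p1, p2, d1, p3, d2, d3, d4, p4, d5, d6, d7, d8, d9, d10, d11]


Parity bits: p1=0, p2=1, p3=1, p4=0

010101101111110


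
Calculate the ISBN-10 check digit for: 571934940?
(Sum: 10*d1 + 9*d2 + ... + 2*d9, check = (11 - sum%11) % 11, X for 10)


Weighted sum: 270
270 mod 11 = 6

Check digit: 5


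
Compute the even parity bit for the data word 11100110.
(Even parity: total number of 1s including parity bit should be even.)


Number of 1s in data: 5
Parity bit: 1

1


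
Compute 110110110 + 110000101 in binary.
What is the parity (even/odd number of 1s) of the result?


110110110 = 438
110000101 = 389
Sum = 827 = 1100111011
1s count = 7

odd parity (7 ones in 1100111011)


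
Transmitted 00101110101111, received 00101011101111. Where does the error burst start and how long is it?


XOR: 00000101000000

Burst at position 5, length 3


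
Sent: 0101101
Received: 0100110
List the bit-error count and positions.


XOR: 0001011

3 error(s) at position(s): 3, 5, 6


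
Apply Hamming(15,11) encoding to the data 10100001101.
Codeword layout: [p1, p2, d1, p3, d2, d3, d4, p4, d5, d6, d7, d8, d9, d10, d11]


Parity bits: p1=1, p2=1, p3=0, p4=1

111001010001101


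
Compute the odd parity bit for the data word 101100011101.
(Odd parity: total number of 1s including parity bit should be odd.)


Number of 1s in data: 7
Parity bit: 0

0


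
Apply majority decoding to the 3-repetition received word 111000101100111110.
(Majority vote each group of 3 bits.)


Groups: 111, 000, 101, 100, 111, 110
Majority votes: 101011

101011


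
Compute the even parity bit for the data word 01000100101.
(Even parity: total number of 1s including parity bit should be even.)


Number of 1s in data: 4
Parity bit: 0

0


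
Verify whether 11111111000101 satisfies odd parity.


Number of 1s: 10

No, parity error (10 ones)


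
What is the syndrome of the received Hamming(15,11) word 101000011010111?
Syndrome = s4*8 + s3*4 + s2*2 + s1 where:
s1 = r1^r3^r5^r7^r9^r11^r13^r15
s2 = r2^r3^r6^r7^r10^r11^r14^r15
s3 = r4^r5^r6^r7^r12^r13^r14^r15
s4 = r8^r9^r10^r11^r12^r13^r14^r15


s1=0, s2=0, s3=1, s4=0

Syndrome = 4 (error at position 4)


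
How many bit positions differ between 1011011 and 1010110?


XOR: 0001101
Count of 1s: 3

3


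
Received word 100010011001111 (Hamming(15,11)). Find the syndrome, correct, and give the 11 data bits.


Syndrome = 5: error at position 5

Data: 00001001111 (corrected bit 5)


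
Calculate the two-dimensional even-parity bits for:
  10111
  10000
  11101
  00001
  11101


Row parities: 01010
Column parities: 00110

Row P: 01010, Col P: 00110, Corner: 0


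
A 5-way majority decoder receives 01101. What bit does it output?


Ones: 3 out of 5
Threshold: 3

1 (3/5 voted 1)


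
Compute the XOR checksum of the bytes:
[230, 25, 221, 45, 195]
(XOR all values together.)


XOR chain: 230 ^ 25 ^ 221 ^ 45 ^ 195 = 204

204


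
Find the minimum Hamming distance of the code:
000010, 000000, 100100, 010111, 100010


Comparing all pairs, minimum distance: 1
Can detect 0 errors, correct 0 errors

1


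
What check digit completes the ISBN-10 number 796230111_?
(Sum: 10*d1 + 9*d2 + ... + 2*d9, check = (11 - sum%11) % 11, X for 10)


Weighted sum: 240
240 mod 11 = 9

Check digit: 2


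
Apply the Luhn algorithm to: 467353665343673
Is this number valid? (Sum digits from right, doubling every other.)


Luhn sum = 75
75 mod 10 = 5

Invalid (Luhn sum mod 10 = 5)


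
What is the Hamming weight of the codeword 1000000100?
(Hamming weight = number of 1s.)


Counting 1s in 1000000100

2


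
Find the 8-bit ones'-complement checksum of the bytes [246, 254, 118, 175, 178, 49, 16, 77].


Sum = 1113 mod 256 = 89
Complement = 166

166


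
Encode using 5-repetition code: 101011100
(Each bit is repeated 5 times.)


Each bit -> 5 copies

111110000011111000001111111111111110000000000


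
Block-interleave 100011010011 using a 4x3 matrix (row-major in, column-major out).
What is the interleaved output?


Matrix:
  100
  011
  010
  011
Read columns: 100001110101

100001110101


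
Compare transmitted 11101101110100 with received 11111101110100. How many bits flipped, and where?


XOR: 00010000000000

1 error(s) at position(s): 3


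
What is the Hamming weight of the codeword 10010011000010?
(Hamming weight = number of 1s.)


Counting 1s in 10010011000010

5


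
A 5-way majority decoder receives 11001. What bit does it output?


Ones: 3 out of 5
Threshold: 3

1 (3/5 voted 1)


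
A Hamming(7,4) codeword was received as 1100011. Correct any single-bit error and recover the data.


Syndrome = 2: error at position 2

Data: 0011 (corrected bit 2)


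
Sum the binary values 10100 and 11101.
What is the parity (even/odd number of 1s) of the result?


10100 = 20
11101 = 29
Sum = 49 = 110001
1s count = 3

odd parity (3 ones in 110001)


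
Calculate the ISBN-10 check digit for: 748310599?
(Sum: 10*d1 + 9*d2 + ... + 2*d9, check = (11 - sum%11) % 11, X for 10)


Weighted sum: 262
262 mod 11 = 9

Check digit: 2


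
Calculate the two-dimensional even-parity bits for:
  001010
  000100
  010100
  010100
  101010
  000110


Row parities: 010010
Column parities: 100010

Row P: 010010, Col P: 100010, Corner: 0


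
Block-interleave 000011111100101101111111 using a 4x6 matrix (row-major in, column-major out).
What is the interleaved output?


Matrix:
  000011
  111100
  101101
  111111
Read columns: 011101010111011110011011

011101010111011110011011


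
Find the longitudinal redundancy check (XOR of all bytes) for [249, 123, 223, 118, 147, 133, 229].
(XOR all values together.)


XOR chain: 249 ^ 123 ^ 223 ^ 118 ^ 147 ^ 133 ^ 229 = 216

216


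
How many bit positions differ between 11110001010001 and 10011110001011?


XOR: 01101111011010
Count of 1s: 9

9


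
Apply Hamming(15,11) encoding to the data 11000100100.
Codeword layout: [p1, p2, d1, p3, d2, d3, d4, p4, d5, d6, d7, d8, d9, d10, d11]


Parity bits: p1=1, p2=0, p3=0, p4=0

101010000100100


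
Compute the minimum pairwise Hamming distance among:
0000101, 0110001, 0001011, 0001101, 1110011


Comparing all pairs, minimum distance: 1
Can detect 0 errors, correct 0 errors

1


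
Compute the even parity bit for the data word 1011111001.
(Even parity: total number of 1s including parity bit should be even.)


Number of 1s in data: 7
Parity bit: 1

1


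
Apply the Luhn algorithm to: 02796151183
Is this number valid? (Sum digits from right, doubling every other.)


Luhn sum = 46
46 mod 10 = 6

Invalid (Luhn sum mod 10 = 6)


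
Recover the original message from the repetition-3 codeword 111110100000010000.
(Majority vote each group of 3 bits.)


Groups: 111, 110, 100, 000, 010, 000
Majority votes: 110000

110000


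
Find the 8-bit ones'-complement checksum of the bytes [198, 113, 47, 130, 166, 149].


Sum = 803 mod 256 = 35
Complement = 220

220


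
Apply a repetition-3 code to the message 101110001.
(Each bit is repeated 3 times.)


Each bit -> 3 copies

111000111111111000000000111


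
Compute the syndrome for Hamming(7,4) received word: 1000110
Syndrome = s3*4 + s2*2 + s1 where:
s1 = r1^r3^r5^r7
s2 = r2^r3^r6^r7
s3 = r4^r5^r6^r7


s1=0, s2=1, s3=0

Syndrome = 2 (error at position 2)


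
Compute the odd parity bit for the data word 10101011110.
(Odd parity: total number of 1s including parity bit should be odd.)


Number of 1s in data: 7
Parity bit: 0

0


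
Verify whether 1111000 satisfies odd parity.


Number of 1s: 4

No, parity error (4 ones)


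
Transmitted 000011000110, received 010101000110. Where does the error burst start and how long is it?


XOR: 010110000000

Burst at position 1, length 4


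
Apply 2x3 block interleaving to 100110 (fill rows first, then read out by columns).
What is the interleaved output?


Matrix:
  100
  110
Read columns: 110100

110100


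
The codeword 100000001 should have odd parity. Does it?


Number of 1s: 2

No, parity error (2 ones)


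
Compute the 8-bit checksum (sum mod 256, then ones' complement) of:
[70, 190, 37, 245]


Sum = 542 mod 256 = 30
Complement = 225

225


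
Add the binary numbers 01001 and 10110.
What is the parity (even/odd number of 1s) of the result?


01001 = 9
10110 = 22
Sum = 31 = 11111
1s count = 5

odd parity (5 ones in 11111)


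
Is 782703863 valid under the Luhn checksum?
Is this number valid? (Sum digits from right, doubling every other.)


Luhn sum = 41
41 mod 10 = 1

Invalid (Luhn sum mod 10 = 1)


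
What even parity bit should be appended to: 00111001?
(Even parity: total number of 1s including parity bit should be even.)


Number of 1s in data: 4
Parity bit: 0

0


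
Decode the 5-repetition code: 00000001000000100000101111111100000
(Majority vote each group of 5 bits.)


Groups: 00000, 00100, 00001, 00000, 10111, 11111, 00000
Majority votes: 0000110

0000110


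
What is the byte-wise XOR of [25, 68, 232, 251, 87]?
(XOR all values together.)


XOR chain: 25 ^ 68 ^ 232 ^ 251 ^ 87 = 25

25


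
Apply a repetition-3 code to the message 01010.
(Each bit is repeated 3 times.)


Each bit -> 3 copies

000111000111000


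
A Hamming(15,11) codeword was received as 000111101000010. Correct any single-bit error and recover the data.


Syndrome = 7: error at position 7

Data: 01101000010 (corrected bit 7)


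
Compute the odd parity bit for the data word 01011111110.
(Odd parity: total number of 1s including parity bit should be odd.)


Number of 1s in data: 8
Parity bit: 1

1


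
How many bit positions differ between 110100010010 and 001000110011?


XOR: 111100100001
Count of 1s: 6

6


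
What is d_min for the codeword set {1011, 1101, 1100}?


Comparing all pairs, minimum distance: 1
Can detect 0 errors, correct 0 errors

1


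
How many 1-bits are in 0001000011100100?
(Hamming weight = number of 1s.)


Counting 1s in 0001000011100100

5


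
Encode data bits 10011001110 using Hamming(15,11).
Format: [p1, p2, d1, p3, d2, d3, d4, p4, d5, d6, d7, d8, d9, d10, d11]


Parity bits: p1=0, p2=1, p3=0, p4=0

011000101001110


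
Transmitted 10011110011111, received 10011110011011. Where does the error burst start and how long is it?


XOR: 00000000000100

Burst at position 11, length 1


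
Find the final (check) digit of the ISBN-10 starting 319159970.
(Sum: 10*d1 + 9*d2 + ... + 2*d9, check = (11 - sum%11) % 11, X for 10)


Weighted sum: 250
250 mod 11 = 8

Check digit: 3


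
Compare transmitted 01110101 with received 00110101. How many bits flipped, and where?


XOR: 01000000

1 error(s) at position(s): 1


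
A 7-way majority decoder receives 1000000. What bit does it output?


Ones: 1 out of 7
Threshold: 4

0 (1/7 voted 1)


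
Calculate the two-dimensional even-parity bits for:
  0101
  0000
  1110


Row parities: 001
Column parities: 1011

Row P: 001, Col P: 1011, Corner: 1


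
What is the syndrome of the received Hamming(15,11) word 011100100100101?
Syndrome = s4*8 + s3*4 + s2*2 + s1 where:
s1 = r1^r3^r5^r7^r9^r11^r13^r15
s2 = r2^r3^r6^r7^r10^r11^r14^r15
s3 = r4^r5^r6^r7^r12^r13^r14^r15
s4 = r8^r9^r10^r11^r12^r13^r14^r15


s1=0, s2=1, s3=0, s4=1

Syndrome = 10 (error at position 10)


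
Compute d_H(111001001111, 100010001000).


XOR: 011011000111
Count of 1s: 7

7


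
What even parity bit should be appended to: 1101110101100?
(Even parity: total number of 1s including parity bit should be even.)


Number of 1s in data: 8
Parity bit: 0

0


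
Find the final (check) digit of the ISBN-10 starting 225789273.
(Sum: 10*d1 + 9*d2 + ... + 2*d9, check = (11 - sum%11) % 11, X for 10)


Weighted sum: 255
255 mod 11 = 2

Check digit: 9


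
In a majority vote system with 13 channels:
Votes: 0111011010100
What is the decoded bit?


Ones: 7 out of 13
Threshold: 7

1 (7/13 voted 1)


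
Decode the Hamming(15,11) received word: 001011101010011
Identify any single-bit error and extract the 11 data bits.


Syndrome = 4: error at position 4

Data: 11111010011 (corrected bit 4)


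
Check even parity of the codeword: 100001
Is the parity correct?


Number of 1s: 2

Yes, parity is correct (2 ones)


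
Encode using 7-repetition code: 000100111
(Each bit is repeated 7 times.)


Each bit -> 7 copies

000000000000000000000111111100000000000000111111111111111111111


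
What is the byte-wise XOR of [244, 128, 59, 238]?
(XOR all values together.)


XOR chain: 244 ^ 128 ^ 59 ^ 238 = 161

161


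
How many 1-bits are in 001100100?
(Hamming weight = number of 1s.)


Counting 1s in 001100100

3


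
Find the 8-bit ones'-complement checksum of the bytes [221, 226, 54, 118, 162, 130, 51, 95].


Sum = 1057 mod 256 = 33
Complement = 222

222


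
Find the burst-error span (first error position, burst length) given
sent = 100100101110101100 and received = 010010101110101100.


XOR: 110110000000000000

Burst at position 0, length 5


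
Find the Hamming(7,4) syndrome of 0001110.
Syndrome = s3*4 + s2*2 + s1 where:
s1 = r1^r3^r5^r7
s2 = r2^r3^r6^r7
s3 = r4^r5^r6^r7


s1=1, s2=1, s3=1

Syndrome = 7 (error at position 7)


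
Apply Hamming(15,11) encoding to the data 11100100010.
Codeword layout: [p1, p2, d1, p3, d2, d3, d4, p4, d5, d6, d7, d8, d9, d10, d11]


Parity bits: p1=0, p2=0, p3=1, p4=0

001111000100010


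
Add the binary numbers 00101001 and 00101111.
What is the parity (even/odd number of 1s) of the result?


00101001 = 41
00101111 = 47
Sum = 88 = 1011000
1s count = 3

odd parity (3 ones in 1011000)


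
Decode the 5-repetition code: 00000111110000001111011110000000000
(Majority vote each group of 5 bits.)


Groups: 00000, 11111, 00000, 01111, 01111, 00000, 00000
Majority votes: 0101100

0101100


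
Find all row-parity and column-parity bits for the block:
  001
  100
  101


Row parities: 110
Column parities: 000

Row P: 110, Col P: 000, Corner: 0


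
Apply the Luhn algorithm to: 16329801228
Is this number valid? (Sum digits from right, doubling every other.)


Luhn sum = 43
43 mod 10 = 3

Invalid (Luhn sum mod 10 = 3)


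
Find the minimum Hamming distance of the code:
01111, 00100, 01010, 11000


Comparing all pairs, minimum distance: 2
Can detect 1 errors, correct 0 errors

2


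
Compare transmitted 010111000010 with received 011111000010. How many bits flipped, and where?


XOR: 001000000000

1 error(s) at position(s): 2


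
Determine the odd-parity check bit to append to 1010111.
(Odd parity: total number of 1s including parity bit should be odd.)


Number of 1s in data: 5
Parity bit: 0

0


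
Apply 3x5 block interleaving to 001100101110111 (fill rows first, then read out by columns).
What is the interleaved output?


Matrix:
  00110
  01011
  10111
Read columns: 001010101111011

001010101111011


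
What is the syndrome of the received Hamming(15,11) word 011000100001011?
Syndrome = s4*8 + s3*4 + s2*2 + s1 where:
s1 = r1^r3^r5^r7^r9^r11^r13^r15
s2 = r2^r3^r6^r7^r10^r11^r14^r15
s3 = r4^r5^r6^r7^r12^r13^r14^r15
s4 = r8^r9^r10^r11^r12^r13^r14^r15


s1=1, s2=1, s3=0, s4=1

Syndrome = 11 (error at position 11)


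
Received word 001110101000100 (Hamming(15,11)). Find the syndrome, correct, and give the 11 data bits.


Syndrome = 1: error at position 1

Data: 11011000100 (corrected bit 1)


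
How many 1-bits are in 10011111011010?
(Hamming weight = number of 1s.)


Counting 1s in 10011111011010

9


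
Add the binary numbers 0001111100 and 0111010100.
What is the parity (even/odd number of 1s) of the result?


0001111100 = 124
0111010100 = 468
Sum = 592 = 1001010000
1s count = 3

odd parity (3 ones in 1001010000)


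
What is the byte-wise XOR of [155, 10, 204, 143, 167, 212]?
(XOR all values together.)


XOR chain: 155 ^ 10 ^ 204 ^ 143 ^ 167 ^ 212 = 161

161


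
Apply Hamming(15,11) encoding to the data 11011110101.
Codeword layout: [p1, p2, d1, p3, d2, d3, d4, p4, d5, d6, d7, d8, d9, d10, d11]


Parity bits: p1=1, p2=1, p3=0, p4=1

111010111110101


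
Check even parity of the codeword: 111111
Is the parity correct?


Number of 1s: 6

Yes, parity is correct (6 ones)


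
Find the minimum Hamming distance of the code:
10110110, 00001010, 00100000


Comparing all pairs, minimum distance: 3
Can detect 2 errors, correct 1 errors

3


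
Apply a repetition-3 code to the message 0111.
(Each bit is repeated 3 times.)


Each bit -> 3 copies

000111111111


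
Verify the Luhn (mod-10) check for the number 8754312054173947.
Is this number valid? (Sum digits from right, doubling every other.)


Luhn sum = 74
74 mod 10 = 4

Invalid (Luhn sum mod 10 = 4)


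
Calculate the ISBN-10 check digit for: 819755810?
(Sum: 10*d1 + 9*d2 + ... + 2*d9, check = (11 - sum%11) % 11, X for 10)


Weighted sum: 300
300 mod 11 = 3

Check digit: 8


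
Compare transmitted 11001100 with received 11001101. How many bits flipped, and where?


XOR: 00000001

1 error(s) at position(s): 7


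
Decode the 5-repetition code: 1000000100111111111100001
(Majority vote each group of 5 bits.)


Groups: 10000, 00100, 11111, 11111, 00001
Majority votes: 00110

00110


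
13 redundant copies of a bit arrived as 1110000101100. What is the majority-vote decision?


Ones: 6 out of 13
Threshold: 7

0 (6/13 voted 1)


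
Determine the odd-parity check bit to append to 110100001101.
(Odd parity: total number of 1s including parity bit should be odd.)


Number of 1s in data: 6
Parity bit: 1

1


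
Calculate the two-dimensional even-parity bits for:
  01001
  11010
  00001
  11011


Row parities: 0110
Column parities: 01001

Row P: 0110, Col P: 01001, Corner: 0


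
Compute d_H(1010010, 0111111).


XOR: 1101101
Count of 1s: 5

5


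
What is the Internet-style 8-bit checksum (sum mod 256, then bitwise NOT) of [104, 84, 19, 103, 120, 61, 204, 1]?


Sum = 696 mod 256 = 184
Complement = 71

71


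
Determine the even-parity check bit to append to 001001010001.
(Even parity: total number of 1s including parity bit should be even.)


Number of 1s in data: 4
Parity bit: 0

0


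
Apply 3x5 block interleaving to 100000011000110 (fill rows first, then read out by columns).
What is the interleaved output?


Matrix:
  10000
  00110
  00110
Read columns: 100000011011000

100000011011000


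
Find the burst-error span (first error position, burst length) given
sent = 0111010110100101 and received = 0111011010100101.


XOR: 0000001100000000

Burst at position 6, length 2


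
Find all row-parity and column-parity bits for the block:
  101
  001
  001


Row parities: 011
Column parities: 101

Row P: 011, Col P: 101, Corner: 0


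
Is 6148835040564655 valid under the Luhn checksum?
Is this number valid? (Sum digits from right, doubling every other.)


Luhn sum = 66
66 mod 10 = 6

Invalid (Luhn sum mod 10 = 6)


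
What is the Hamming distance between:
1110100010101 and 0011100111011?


XOR: 1101000101110
Count of 1s: 7

7


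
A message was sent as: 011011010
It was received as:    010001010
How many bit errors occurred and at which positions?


XOR: 001010000

2 error(s) at position(s): 2, 4


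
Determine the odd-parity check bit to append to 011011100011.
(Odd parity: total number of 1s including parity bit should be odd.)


Number of 1s in data: 7
Parity bit: 0

0


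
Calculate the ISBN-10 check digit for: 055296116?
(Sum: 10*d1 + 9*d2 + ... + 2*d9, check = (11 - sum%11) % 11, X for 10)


Weighted sum: 202
202 mod 11 = 4

Check digit: 7


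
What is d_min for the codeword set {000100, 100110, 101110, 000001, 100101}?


Comparing all pairs, minimum distance: 1
Can detect 0 errors, correct 0 errors

1


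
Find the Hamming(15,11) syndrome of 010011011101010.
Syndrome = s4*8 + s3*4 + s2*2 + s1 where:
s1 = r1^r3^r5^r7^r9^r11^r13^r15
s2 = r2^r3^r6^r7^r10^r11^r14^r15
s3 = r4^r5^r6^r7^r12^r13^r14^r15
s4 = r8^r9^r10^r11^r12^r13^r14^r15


s1=0, s2=0, s3=0, s4=1

Syndrome = 8 (error at position 8)


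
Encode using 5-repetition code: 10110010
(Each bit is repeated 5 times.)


Each bit -> 5 copies

1111100000111111111100000000001111100000


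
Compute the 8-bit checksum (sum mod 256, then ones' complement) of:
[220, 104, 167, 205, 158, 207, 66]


Sum = 1127 mod 256 = 103
Complement = 152

152


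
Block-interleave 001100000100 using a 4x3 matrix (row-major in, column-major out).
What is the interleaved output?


Matrix:
  001
  100
  000
  100
Read columns: 010100001000

010100001000


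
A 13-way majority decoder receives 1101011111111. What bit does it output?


Ones: 11 out of 13
Threshold: 7

1 (11/13 voted 1)


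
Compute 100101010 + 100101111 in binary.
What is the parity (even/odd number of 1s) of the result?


100101010 = 298
100101111 = 303
Sum = 601 = 1001011001
1s count = 5

odd parity (5 ones in 1001011001)


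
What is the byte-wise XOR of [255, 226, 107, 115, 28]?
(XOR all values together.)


XOR chain: 255 ^ 226 ^ 107 ^ 115 ^ 28 = 25

25


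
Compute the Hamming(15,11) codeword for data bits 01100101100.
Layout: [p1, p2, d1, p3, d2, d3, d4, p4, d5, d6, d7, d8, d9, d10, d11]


Parity bits: p1=0, p2=0, p3=0, p4=1

000011010101100


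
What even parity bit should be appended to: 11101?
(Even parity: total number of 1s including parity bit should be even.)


Number of 1s in data: 4
Parity bit: 0

0


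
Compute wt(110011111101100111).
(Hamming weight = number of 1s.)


Counting 1s in 110011111101100111

13


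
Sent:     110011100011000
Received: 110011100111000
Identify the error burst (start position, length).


XOR: 000000000100000

Burst at position 9, length 1


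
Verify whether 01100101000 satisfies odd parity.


Number of 1s: 4

No, parity error (4 ones)


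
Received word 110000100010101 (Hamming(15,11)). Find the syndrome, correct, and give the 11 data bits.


Syndrome = 13: error at position 13

Data: 00010010001 (corrected bit 13)


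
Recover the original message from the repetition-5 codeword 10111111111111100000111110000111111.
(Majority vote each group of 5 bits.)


Groups: 10111, 11111, 11111, 00000, 11111, 00001, 11111
Majority votes: 1110101

1110101


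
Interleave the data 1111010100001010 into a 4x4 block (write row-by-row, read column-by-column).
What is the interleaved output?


Matrix:
  1111
  0101
  0000
  1010
Read columns: 1001110010011100

1001110010011100


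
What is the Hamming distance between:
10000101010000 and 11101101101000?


XOR: 01101000111000
Count of 1s: 6

6


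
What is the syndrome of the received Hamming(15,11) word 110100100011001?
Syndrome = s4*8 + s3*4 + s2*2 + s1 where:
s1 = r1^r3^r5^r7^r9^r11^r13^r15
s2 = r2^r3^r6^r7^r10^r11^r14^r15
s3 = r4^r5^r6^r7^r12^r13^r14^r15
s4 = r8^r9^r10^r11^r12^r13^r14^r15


s1=0, s2=0, s3=0, s4=1

Syndrome = 8 (error at position 8)


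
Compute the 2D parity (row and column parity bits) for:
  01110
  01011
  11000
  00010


Row parities: 1101
Column parities: 11111

Row P: 1101, Col P: 11111, Corner: 1


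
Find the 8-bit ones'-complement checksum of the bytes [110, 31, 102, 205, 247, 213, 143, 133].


Sum = 1184 mod 256 = 160
Complement = 95

95


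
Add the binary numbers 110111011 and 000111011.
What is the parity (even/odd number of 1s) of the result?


110111011 = 443
000111011 = 59
Sum = 502 = 111110110
1s count = 7

odd parity (7 ones in 111110110)


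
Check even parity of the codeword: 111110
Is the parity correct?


Number of 1s: 5

No, parity error (5 ones)


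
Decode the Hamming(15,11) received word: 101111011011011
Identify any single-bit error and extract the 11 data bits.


Syndrome = 2: error at position 2

Data: 11101011011 (corrected bit 2)


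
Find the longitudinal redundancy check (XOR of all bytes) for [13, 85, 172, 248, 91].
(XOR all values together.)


XOR chain: 13 ^ 85 ^ 172 ^ 248 ^ 91 = 87

87


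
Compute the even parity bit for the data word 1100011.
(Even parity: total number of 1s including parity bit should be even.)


Number of 1s in data: 4
Parity bit: 0

0


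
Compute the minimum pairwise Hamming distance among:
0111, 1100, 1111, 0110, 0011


Comparing all pairs, minimum distance: 1
Can detect 0 errors, correct 0 errors

1


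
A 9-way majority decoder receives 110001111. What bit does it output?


Ones: 6 out of 9
Threshold: 5

1 (6/9 voted 1)


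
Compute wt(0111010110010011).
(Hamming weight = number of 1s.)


Counting 1s in 0111010110010011

9


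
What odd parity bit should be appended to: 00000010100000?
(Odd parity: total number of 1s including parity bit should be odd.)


Number of 1s in data: 2
Parity bit: 1

1


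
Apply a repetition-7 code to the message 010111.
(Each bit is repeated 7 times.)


Each bit -> 7 copies

000000011111110000000111111111111111111111


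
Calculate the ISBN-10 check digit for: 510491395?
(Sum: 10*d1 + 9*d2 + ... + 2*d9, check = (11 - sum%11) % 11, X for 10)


Weighted sum: 195
195 mod 11 = 8

Check digit: 3


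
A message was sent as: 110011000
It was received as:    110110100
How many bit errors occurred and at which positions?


XOR: 000101100

3 error(s) at position(s): 3, 5, 6


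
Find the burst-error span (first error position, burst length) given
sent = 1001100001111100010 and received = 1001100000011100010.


XOR: 0000000001100000000

Burst at position 9, length 2


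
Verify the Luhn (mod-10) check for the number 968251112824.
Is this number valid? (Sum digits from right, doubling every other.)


Luhn sum = 49
49 mod 10 = 9

Invalid (Luhn sum mod 10 = 9)


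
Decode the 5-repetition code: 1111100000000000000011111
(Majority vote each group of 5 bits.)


Groups: 11111, 00000, 00000, 00000, 11111
Majority votes: 10001

10001


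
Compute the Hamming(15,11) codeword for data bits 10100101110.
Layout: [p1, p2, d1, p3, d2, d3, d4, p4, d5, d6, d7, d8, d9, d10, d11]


Parity bits: p1=0, p2=0, p3=0, p4=0

001001000101110


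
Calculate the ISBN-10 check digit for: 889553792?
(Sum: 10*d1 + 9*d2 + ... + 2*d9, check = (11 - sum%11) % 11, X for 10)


Weighted sum: 363
363 mod 11 = 0

Check digit: 0


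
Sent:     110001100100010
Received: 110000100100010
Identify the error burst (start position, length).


XOR: 000001000000000

Burst at position 5, length 1


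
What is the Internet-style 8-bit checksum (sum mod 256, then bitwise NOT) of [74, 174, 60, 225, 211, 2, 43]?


Sum = 789 mod 256 = 21
Complement = 234

234


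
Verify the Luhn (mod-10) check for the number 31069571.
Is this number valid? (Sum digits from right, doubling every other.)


Luhn sum = 33
33 mod 10 = 3

Invalid (Luhn sum mod 10 = 3)


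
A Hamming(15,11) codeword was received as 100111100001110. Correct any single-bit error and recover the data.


Syndrome = 14: error at position 14

Data: 01110001100 (corrected bit 14)


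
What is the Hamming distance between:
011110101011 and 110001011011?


XOR: 101111110000
Count of 1s: 7

7


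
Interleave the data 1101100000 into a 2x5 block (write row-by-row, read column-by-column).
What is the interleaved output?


Matrix:
  11011
  00000
Read columns: 1010001010

1010001010


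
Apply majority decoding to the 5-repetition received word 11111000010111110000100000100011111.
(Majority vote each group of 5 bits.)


Groups: 11111, 00001, 01111, 10000, 10000, 01000, 11111
Majority votes: 1010001

1010001


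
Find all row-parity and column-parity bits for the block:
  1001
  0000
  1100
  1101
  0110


Row parities: 00010
Column parities: 1110

Row P: 00010, Col P: 1110, Corner: 1


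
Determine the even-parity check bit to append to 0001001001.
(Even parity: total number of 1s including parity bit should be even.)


Number of 1s in data: 3
Parity bit: 1

1


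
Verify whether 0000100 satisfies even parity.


Number of 1s: 1

No, parity error (1 ones)


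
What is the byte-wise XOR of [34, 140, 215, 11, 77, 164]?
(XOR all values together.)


XOR chain: 34 ^ 140 ^ 215 ^ 11 ^ 77 ^ 164 = 155

155


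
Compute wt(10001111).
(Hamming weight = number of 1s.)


Counting 1s in 10001111

5


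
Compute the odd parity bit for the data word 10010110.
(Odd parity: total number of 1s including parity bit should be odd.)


Number of 1s in data: 4
Parity bit: 1

1


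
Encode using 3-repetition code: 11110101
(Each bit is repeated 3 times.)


Each bit -> 3 copies

111111111111000111000111


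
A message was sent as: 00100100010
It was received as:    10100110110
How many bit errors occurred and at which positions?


XOR: 10000010100

3 error(s) at position(s): 0, 6, 8


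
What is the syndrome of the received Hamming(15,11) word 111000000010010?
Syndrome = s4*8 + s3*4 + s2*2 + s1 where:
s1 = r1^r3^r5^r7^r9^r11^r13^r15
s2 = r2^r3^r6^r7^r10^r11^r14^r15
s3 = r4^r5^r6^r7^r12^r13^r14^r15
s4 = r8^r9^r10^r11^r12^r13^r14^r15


s1=1, s2=0, s3=1, s4=0

Syndrome = 5 (error at position 5)


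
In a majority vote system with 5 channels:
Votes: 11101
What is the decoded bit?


Ones: 4 out of 5
Threshold: 3

1 (4/5 voted 1)


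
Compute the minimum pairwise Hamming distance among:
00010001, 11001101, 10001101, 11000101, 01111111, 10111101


Comparing all pairs, minimum distance: 1
Can detect 0 errors, correct 0 errors

1


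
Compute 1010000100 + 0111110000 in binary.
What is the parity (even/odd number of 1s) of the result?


1010000100 = 644
0111110000 = 496
Sum = 1140 = 10001110100
1s count = 5

odd parity (5 ones in 10001110100)


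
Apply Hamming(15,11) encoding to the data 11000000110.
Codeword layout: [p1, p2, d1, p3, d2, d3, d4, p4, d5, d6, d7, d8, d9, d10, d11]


Parity bits: p1=1, p2=0, p3=1, p4=0

101110000000110


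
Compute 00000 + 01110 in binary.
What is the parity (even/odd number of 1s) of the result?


00000 = 0
01110 = 14
Sum = 14 = 1110
1s count = 3

odd parity (3 ones in 1110)


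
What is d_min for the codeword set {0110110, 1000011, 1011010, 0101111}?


Comparing all pairs, minimum distance: 3
Can detect 2 errors, correct 1 errors

3


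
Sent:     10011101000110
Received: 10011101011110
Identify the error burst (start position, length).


XOR: 00000000011000

Burst at position 9, length 2


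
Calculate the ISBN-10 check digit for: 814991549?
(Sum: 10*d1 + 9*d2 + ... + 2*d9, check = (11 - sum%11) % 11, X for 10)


Weighted sum: 293
293 mod 11 = 7

Check digit: 4


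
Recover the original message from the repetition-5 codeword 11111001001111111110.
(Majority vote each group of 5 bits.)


Groups: 11111, 00100, 11111, 11110
Majority votes: 1011

1011


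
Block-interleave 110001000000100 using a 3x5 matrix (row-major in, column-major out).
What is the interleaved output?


Matrix:
  11000
  10000
  00100
Read columns: 110100001000000

110100001000000


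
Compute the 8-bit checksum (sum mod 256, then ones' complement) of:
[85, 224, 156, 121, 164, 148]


Sum = 898 mod 256 = 130
Complement = 125

125


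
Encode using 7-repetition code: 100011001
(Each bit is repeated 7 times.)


Each bit -> 7 copies

111111100000000000000000000011111111111111000000000000001111111


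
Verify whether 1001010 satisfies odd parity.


Number of 1s: 3

Yes, parity is correct (3 ones)


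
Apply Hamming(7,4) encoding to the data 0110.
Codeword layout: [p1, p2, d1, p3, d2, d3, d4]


Parity bits: p1=1, p2=1, p3=0

1100110


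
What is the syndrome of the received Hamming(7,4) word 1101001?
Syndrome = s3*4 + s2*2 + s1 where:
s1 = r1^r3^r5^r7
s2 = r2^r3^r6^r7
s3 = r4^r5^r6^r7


s1=0, s2=0, s3=0

Syndrome = 0 (no error)


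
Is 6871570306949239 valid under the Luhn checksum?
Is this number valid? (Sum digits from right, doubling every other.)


Luhn sum = 73
73 mod 10 = 3

Invalid (Luhn sum mod 10 = 3)


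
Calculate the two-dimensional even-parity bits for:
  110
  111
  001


Row parities: 011
Column parities: 000

Row P: 011, Col P: 000, Corner: 0


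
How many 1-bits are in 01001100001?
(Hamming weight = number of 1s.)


Counting 1s in 01001100001

4


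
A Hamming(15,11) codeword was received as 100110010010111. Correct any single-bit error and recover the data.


Syndrome = 15: error at position 15

Data: 01000010110 (corrected bit 15)


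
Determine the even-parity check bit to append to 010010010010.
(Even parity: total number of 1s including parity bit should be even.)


Number of 1s in data: 4
Parity bit: 0

0


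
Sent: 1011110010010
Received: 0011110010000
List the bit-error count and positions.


XOR: 1000000000010

2 error(s) at position(s): 0, 11


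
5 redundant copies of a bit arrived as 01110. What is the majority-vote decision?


Ones: 3 out of 5
Threshold: 3

1 (3/5 voted 1)


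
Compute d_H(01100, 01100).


XOR: 00000
Count of 1s: 0

0


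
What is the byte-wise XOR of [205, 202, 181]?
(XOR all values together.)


XOR chain: 205 ^ 202 ^ 181 = 178

178


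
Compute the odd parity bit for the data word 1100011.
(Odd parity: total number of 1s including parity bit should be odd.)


Number of 1s in data: 4
Parity bit: 1

1


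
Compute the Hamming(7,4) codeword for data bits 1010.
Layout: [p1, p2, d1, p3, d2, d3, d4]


Parity bits: p1=1, p2=0, p3=1

1011010


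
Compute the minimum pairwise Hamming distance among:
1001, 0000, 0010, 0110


Comparing all pairs, minimum distance: 1
Can detect 0 errors, correct 0 errors

1


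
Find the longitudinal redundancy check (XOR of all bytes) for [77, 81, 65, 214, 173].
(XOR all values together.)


XOR chain: 77 ^ 81 ^ 65 ^ 214 ^ 173 = 38

38


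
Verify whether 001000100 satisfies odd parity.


Number of 1s: 2

No, parity error (2 ones)


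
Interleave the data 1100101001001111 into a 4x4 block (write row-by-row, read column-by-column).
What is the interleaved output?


Matrix:
  1100
  1010
  0100
  1111
Read columns: 1101101101010001

1101101101010001


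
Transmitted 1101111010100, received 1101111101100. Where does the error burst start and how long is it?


XOR: 0000000111000

Burst at position 7, length 3


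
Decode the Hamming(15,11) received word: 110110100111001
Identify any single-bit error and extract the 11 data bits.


Syndrome = 7: error at position 7

Data: 01000111001 (corrected bit 7)


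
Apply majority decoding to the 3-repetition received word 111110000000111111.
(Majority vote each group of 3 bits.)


Groups: 111, 110, 000, 000, 111, 111
Majority votes: 110011

110011


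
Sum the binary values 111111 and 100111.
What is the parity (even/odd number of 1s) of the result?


111111 = 63
100111 = 39
Sum = 102 = 1100110
1s count = 4

even parity (4 ones in 1100110)


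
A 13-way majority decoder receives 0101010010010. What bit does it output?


Ones: 5 out of 13
Threshold: 7

0 (5/13 voted 1)


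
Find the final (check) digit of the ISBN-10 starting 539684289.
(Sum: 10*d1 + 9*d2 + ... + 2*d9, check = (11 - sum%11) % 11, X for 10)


Weighted sum: 309
309 mod 11 = 1

Check digit: X


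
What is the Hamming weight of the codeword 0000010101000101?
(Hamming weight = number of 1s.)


Counting 1s in 0000010101000101

5


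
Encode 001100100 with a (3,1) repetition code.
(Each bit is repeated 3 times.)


Each bit -> 3 copies

000000111111000000111000000


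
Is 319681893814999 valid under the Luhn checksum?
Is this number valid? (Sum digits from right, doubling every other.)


Luhn sum = 90
90 mod 10 = 0

Valid (Luhn sum mod 10 = 0)


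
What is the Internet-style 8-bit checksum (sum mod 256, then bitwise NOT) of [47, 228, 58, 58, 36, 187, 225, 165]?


Sum = 1004 mod 256 = 236
Complement = 19

19


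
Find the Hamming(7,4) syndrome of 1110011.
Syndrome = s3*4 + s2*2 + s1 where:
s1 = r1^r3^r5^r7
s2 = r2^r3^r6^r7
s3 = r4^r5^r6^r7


s1=1, s2=0, s3=0

Syndrome = 1 (error at position 1)


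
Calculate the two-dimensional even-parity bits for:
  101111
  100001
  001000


Row parities: 101
Column parities: 000110

Row P: 101, Col P: 000110, Corner: 0


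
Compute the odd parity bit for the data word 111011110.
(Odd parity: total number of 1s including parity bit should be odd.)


Number of 1s in data: 7
Parity bit: 0

0
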